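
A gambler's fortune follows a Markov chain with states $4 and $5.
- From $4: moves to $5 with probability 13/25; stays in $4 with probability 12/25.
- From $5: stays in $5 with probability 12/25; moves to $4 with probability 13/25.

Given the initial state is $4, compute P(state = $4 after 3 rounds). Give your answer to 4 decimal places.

Propagate the distribution vector 3 rounds from $4.
After 0 rounds: (1.0000, 0.0000)
After 1 round: (0.4800, 0.5200)
After 2 rounds: (0.5008, 0.4992)
After 3 rounds: (0.5000, 0.5000)
P(in $4 after 3 rounds) = 0.5000

0.5000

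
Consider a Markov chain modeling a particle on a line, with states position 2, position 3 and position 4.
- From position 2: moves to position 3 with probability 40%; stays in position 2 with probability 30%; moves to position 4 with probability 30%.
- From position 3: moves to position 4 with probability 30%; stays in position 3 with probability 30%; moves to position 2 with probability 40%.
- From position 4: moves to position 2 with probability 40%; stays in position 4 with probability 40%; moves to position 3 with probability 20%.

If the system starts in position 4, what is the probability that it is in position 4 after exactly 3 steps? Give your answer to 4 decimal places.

Propagate the distribution vector 3 steps from position 4.
After 0 steps: (0.0000, 0.0000, 1.0000)
After 1 step: (0.4000, 0.2000, 0.4000)
After 2 steps: (0.3600, 0.3000, 0.3400)
After 3 steps: (0.3640, 0.3020, 0.3340)
P(in position 4 after 3 steps) = 0.3340

0.3340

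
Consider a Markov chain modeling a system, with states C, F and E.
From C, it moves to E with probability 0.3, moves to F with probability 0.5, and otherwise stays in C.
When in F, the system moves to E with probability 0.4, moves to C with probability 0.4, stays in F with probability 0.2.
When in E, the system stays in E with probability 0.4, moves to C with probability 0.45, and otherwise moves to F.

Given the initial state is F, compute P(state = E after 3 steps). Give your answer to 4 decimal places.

0.3660

Propagate the distribution vector 3 steps from F.
After 0 steps: (0.0000, 1.0000, 0.0000)
After 1 step: (0.4000, 0.2000, 0.4000)
After 2 steps: (0.3400, 0.3000, 0.3600)
After 3 steps: (0.3500, 0.2840, 0.3660)
P(in E after 3 steps) = 0.3660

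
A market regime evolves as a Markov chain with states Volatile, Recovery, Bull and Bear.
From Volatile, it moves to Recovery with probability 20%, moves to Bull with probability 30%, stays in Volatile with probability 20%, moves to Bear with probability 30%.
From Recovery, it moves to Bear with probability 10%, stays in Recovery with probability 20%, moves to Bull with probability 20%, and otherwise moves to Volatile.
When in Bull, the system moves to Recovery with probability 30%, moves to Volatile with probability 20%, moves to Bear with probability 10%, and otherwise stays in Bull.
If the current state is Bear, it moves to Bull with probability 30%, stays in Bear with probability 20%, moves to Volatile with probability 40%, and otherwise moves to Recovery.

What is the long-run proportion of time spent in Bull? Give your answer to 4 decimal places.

0.3096

Let the stationary distribution be π with π = πP and π_1 + π_2 + π_3 + π_4 = 1.
π_1 = 0.2·π_1 + 0.5·π_2 + 0.2·π_3 + 0.4·π_4
π_2 = 0.2·π_1 + 0.2·π_2 + 0.3·π_3 + 0.1·π_4
π_3 = 0.3·π_1 + 0.2·π_2 + 0.4·π_3 + 0.3·π_4
Solving with the normalization constraint gives π = (0.2995, 0.2132, 0.3096, 0.1777).
So the stationary probability of Bull is 0.3096.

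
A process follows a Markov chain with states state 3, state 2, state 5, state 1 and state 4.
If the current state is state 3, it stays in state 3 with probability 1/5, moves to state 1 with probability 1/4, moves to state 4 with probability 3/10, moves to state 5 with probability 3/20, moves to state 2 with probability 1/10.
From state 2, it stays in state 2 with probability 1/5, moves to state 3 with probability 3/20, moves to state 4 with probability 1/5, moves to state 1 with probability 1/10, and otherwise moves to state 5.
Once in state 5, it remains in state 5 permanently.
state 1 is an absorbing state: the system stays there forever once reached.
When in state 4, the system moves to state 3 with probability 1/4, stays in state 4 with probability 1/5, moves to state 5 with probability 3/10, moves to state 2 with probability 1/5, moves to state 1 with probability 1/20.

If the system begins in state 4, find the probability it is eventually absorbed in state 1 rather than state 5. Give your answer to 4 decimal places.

Let h(s) be the probability of absorption at state 1 starting from transient state s. Then h(state 1) = 1 and h(state 5) = 0. By first-step analysis:
h(state 3) = 0.2·h(state 3) + 0.1·h(state 2) + 0.15·0 + 0.25·1 + 0.3·h(state 4)
h(state 2) = 0.15·h(state 3) + 0.2·h(state 2) + 0.35·0 + 0.1·1 + 0.2·h(state 4)
h(state 4) = 0.25·h(state 3) + 0.2·h(state 2) + 0.3·0 + 0.05·1 + 0.2·h(state 4)
Solving: h(state 3) = 0.4492, h(state 2) = 0.2773, h(state 4) = 0.2722.
Starting from state 4, the probability is 0.2722.

0.2722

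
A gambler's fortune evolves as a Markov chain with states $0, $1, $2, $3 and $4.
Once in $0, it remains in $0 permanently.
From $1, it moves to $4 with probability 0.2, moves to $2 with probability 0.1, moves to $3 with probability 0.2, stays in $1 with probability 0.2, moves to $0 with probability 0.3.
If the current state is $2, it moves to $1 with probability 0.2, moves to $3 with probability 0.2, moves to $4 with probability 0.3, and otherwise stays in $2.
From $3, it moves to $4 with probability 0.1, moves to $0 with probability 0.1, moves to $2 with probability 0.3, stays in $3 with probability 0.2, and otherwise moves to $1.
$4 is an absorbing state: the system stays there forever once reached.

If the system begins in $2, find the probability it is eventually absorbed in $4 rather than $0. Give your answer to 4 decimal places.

0.7346

Let h(s) be the probability of absorption at $4 starting from transient state s. Then h($4) = 1 and h($0) = 0. By first-step analysis:
h($1) = 0.3·0 + 0.2·h($1) + 0.1·h($2) + 0.2·h($3) + 0.2·1
h($2) = 0.2·h($1) + 0.3·h($2) + 0.2·h($3) + 0.3·1
h($3) = 0.1·0 + 0.3·h($1) + 0.3·h($2) + 0.2·h($3) + 0.1·1
Solving: h($1) = 0.4877, h($2) = 0.7346, h($3) = 0.5833.
Starting from $2, the probability is 0.7346.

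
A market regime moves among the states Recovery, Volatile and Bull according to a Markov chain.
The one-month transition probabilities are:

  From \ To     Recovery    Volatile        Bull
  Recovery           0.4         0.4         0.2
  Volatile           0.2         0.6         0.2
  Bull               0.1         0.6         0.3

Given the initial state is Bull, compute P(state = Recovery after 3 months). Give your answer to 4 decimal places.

Propagate the distribution vector 3 months from Bull.
After 0 months: (0.0000, 0.0000, 1.0000)
After 1 month: (0.1000, 0.6000, 0.3000)
After 2 months: (0.1900, 0.5800, 0.2300)
After 3 months: (0.2150, 0.5620, 0.2230)
P(in Recovery after 3 months) = 0.2150

0.2150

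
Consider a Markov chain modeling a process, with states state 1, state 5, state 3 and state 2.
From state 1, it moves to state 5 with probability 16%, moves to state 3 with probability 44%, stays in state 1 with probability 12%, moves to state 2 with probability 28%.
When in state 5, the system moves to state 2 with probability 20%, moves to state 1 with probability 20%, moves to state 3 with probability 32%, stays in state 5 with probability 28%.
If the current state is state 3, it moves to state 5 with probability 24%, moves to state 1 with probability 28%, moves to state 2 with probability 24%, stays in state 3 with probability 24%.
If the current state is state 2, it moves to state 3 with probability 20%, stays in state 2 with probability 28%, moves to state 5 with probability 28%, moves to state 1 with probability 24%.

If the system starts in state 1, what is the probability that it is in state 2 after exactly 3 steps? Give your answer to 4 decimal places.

0.2495

Propagate the distribution vector 3 steps from state 1.
After 0 steps: (1.0000, 0.0000, 0.0000, 0.0000)
After 1 step: (0.1200, 0.1600, 0.4400, 0.2800)
After 2 steps: (0.2368, 0.2480, 0.2656, 0.2496)
After 3 steps: (0.2123, 0.2410, 0.2972, 0.2495)
P(in state 2 after 3 steps) = 0.2495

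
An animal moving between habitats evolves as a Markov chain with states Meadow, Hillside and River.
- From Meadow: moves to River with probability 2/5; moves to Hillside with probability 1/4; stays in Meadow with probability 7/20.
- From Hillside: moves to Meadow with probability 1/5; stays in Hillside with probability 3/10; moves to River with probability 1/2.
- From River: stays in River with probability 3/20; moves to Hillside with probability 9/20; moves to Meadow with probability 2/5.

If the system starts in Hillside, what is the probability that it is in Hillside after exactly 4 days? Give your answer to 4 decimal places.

0.3385

Propagate the distribution vector 4 days from Hillside.
After 0 days: (0.0000, 1.0000, 0.0000)
After 1 day: (0.2000, 0.3000, 0.5000)
After 2 days: (0.3300, 0.3650, 0.3050)
After 3 days: (0.3105, 0.3293, 0.3603)
After 4 days: (0.3186, 0.3385, 0.3429)
P(in Hillside after 4 days) = 0.3385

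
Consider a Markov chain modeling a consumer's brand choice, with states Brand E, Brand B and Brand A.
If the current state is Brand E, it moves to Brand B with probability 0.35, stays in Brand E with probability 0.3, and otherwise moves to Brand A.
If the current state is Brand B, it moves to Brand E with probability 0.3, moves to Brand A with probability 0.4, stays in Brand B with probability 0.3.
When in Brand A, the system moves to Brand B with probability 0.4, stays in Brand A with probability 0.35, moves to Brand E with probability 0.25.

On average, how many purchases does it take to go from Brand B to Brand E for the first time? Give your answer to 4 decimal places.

Let t(s) be the expected number of purchases to first reach Brand E from state s, with t(Brand E) = 0. Conditioning on the first purchase:
t(Brand B) = 1 + 0.3·t(Brand B) + 0.4·t(Brand A)
t(Brand A) = 1 + 0.4·t(Brand B) + 0.35·t(Brand A)
Solving: t(Brand B) = 3.5593, t(Brand A) = 3.7288.
Expected purchases from Brand B to Brand E: 3.5593.

3.5593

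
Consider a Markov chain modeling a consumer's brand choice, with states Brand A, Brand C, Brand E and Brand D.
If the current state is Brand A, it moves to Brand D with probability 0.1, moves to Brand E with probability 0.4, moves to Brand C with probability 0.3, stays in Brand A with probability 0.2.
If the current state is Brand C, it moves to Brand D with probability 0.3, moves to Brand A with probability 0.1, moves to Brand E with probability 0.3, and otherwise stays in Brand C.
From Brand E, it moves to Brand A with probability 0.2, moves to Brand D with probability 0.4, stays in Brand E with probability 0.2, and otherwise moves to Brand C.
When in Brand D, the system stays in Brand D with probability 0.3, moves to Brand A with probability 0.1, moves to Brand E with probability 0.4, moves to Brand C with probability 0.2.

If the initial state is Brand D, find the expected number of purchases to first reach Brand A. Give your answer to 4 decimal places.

7.6056

Let t(s) be the expected number of purchases to first reach Brand A from state s, with t(Brand A) = 0. Conditioning on the first purchase:
t(Brand C) = 1 + 0.3·t(Brand C) + 0.3·t(Brand E) + 0.3·t(Brand D)
t(Brand E) = 1 + 0.2·t(Brand C) + 0.2·t(Brand E) + 0.4·t(Brand D)
t(Brand D) = 1 + 0.2·t(Brand C) + 0.4·t(Brand E) + 0.3·t(Brand D)
Solving: t(Brand C) = 7.6761, t(Brand E) = 6.9718, t(Brand D) = 7.6056.
Expected purchases from Brand D to Brand A: 7.6056.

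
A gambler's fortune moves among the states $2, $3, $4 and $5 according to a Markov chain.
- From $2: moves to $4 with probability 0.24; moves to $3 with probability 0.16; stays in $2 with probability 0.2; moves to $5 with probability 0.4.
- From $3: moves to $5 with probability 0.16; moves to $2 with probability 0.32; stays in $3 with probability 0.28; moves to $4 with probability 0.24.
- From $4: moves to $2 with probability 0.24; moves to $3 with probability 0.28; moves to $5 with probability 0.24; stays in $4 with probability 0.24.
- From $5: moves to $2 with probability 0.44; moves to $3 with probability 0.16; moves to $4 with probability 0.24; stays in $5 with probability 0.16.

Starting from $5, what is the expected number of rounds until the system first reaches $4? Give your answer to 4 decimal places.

Let t(s) be the expected number of rounds to first reach $4 from state s, with t($4) = 0. Conditioning on the first round:
t($2) = 1 + 0.2·t($2) + 0.16·t($3) + 0.4·t($5)
t($3) = 1 + 0.32·t($2) + 0.28·t($3) + 0.16·t($5)
t($5) = 1 + 0.44·t($2) + 0.16·t($3) + 0.16·t($5)
Solving: t($2) = 4.1667, t($3) = 4.1667, t($5) = 4.1667.
Expected rounds from $5 to $4: 4.1667.

4.1667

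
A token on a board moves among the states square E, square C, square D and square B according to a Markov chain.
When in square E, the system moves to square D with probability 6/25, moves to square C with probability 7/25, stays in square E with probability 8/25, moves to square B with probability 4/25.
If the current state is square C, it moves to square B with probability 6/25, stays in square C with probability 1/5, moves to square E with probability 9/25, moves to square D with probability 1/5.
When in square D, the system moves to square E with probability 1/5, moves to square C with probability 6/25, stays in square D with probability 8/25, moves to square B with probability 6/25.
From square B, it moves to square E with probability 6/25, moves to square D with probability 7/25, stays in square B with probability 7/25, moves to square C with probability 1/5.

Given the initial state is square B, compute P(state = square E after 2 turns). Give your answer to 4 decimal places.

0.2720

Propagate the distribution vector 2 turns from square B.
After 0 turns: (0.0000, 0.0000, 0.0000, 1.0000)
After 1 turn: (0.2400, 0.2000, 0.2800, 0.2800)
After 2 turns: (0.2720, 0.2304, 0.2656, 0.2320)
P(in square E after 2 turns) = 0.2720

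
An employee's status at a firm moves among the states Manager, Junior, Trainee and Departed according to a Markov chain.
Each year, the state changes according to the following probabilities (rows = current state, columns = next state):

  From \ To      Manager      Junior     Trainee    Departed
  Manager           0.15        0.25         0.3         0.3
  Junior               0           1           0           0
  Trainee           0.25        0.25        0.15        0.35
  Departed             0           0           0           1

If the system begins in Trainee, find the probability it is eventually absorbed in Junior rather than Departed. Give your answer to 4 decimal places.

Let h(s) be the probability of absorption at Junior starting from transient state s. Then h(Junior) = 1 and h(Departed) = 0. By first-step analysis:
h(Manager) = 0.15·h(Manager) + 0.25·1 + 0.3·h(Trainee) + 0.3·0
h(Trainee) = 0.25·h(Manager) + 0.25·1 + 0.15·h(Trainee) + 0.35·0
Solving: h(Manager) = 0.4440, h(Trainee) = 0.4247.
Starting from Trainee, the probability is 0.4247.

0.4247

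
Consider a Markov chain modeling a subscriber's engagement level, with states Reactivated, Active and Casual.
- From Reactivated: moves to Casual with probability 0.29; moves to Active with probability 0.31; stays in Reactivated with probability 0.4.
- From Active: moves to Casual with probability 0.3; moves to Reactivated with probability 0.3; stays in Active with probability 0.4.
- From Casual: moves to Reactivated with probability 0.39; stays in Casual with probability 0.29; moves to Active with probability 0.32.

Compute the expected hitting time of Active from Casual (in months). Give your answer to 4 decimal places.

3.1640

Let t(s) be the expected number of months to first reach Active from state s, with t(Active) = 0. Conditioning on the first month:
t(Reactivated) = 1 + 0.4·t(Reactivated) + 0.29·t(Casual)
t(Casual) = 1 + 0.39·t(Reactivated) + 0.29·t(Casual)
Solving: t(Reactivated) = 3.1959, t(Casual) = 3.1640.
Expected months from Casual to Active: 3.1640.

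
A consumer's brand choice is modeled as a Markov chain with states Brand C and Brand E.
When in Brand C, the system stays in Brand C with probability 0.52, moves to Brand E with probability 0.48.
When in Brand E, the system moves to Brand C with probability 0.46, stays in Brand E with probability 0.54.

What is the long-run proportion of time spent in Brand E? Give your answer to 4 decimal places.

Let the stationary distribution be π with π = πP and π_1 + π_2 = 1.
π_1 = 0.52·π_1 + 0.46·π_2
Solving with the normalization constraint gives π = (0.4894, 0.5106).
So the stationary probability of Brand E is 0.5106.

0.5106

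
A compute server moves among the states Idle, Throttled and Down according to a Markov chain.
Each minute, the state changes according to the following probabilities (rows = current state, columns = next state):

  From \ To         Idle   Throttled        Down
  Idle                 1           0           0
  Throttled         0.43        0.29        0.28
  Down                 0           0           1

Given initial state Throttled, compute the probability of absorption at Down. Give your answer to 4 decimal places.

Let h(s) be the probability of absorption at Down starting from transient state s. Then h(Down) = 1 and h(Idle) = 0. By first-step analysis:
h(Throttled) = 0.43·0 + 0.29·h(Throttled) + 0.28·1
Solving: h(Throttled) = 0.3944.
Starting from Throttled, the probability is 0.3944.

0.3944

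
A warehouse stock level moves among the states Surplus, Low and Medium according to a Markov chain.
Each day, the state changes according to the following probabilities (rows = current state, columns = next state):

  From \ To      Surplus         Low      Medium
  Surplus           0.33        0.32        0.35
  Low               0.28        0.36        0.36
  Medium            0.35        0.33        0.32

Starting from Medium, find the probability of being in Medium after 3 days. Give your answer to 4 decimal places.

Propagate the distribution vector 3 days from Medium.
After 0 days: (0.0000, 0.0000, 1.0000)
After 1 day: (0.3500, 0.3300, 0.3200)
After 2 days: (0.3199, 0.3364, 0.3437)
After 3 days: (0.3201, 0.3369, 0.3431)
P(in Medium after 3 days) = 0.3431

0.3431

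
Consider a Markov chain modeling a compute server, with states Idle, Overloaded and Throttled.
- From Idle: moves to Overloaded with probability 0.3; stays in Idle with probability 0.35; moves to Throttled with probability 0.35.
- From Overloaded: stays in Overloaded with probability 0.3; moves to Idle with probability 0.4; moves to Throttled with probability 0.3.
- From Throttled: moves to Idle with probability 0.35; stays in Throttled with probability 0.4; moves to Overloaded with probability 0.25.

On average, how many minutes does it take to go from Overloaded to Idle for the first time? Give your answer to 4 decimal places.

2.6087

Let t(s) be the expected number of minutes to first reach Idle from state s, with t(Idle) = 0. Conditioning on the first minute:
t(Overloaded) = 1 + 0.3·t(Overloaded) + 0.3·t(Throttled)
t(Throttled) = 1 + 0.25·t(Overloaded) + 0.4·t(Throttled)
Solving: t(Overloaded) = 2.6087, t(Throttled) = 2.7536.
Expected minutes from Overloaded to Idle: 2.6087.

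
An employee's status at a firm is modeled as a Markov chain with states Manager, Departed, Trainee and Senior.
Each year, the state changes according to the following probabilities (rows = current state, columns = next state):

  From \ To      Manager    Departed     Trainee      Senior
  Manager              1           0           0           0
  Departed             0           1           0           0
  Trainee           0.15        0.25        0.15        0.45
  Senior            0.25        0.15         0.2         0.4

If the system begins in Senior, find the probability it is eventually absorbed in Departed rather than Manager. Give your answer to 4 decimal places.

Let h(s) be the probability of absorption at Departed starting from transient state s. Then h(Departed) = 1 and h(Manager) = 0. By first-step analysis:
h(Trainee) = 0.15·0 + 0.25·1 + 0.15·h(Trainee) + 0.45·h(Senior)
h(Senior) = 0.25·0 + 0.15·1 + 0.2·h(Trainee) + 0.4·h(Senior)
Solving: h(Trainee) = 0.5179, h(Senior) = 0.4226.
Starting from Senior, the probability is 0.4226.

0.4226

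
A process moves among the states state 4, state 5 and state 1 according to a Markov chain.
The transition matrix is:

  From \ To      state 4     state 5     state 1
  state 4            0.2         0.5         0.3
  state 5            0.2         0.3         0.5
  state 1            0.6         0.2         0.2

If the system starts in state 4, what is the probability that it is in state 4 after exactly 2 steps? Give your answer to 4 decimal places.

0.3200

Sum over the intermediate state after 1 step:
P = P(state 4→state 4)·P(state 4→state 4) + P(state 4→state 5)·P(state 5→state 4) + P(state 4→state 1)·P(state 1→state 4)
  = 0.2×0.2 + 0.5×0.2 + 0.3×0.6
  = 0.0400 + 0.1000 + 0.1800 = 0.3200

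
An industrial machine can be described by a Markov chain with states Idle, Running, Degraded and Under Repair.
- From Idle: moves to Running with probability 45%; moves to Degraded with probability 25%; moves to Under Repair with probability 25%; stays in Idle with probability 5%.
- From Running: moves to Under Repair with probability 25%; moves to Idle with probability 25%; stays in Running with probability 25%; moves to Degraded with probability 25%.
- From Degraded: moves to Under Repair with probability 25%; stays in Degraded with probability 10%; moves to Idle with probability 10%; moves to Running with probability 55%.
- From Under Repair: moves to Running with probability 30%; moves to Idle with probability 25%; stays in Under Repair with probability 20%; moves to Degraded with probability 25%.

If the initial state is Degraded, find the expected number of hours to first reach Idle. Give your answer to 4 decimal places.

5.2000

Let t(s) be the expected number of hours to first reach Idle from state s, with t(Idle) = 0. Conditioning on the first hour:
t(Running) = 1 + 0.25·t(Running) + 0.25·t(Degraded) + 0.25·t(Under Repair)
t(Degraded) = 1 + 0.55·t(Running) + 0.1·t(Degraded) + 0.25·t(Under Repair)
t(Under Repair) = 1 + 0.3·t(Running) + 0.25·t(Degraded) + 0.2·t(Under Repair)
Solving: t(Running) = 4.6000, t(Degraded) = 5.2000, t(Under Repair) = 4.6000.
Expected hours from Degraded to Idle: 5.2000.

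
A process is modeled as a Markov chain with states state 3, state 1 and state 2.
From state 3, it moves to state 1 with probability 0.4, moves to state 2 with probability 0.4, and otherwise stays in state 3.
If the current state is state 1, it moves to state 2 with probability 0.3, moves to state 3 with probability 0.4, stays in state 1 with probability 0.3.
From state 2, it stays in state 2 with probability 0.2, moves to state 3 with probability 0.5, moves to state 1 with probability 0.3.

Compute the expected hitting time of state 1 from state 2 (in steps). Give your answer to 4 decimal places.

Let t(s) be the expected number of steps to first reach state 1 from state s, with t(state 1) = 0. Conditioning on the first step:
t(state 3) = 1 + 0.2·t(state 3) + 0.4·t(state 2)
t(state 2) = 1 + 0.5·t(state 3) + 0.2·t(state 2)
Solving: t(state 3) = 2.7273, t(state 2) = 2.9545.
Expected steps from state 2 to state 1: 2.9545.

2.9545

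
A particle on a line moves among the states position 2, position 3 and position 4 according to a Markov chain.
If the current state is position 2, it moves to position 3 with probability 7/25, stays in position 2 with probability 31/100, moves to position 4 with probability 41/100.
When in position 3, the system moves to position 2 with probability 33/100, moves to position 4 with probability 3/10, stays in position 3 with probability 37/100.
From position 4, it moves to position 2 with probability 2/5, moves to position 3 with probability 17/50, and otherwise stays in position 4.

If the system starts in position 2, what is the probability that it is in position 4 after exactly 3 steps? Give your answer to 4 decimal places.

0.3261

Propagate the distribution vector 3 steps from position 2.
After 0 steps: (1.0000, 0.0000, 0.0000)
After 1 step: (0.3100, 0.2800, 0.4100)
After 2 steps: (0.3525, 0.3298, 0.3177)
After 3 steps: (0.3452, 0.3287, 0.3261)
P(in position 4 after 3 steps) = 0.3261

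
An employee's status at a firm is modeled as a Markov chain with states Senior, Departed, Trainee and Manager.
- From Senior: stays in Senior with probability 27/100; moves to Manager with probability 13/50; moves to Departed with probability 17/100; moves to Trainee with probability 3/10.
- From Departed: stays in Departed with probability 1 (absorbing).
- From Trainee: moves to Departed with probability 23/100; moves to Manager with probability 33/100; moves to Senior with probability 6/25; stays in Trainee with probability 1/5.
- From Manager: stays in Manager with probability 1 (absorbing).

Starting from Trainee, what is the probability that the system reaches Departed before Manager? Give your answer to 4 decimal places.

Let h(s) be the probability of absorption at Departed starting from transient state s. Then h(Departed) = 1 and h(Manager) = 0. By first-step analysis:
h(Senior) = 0.27·h(Senior) + 0.17·1 + 0.3·h(Trainee) + 0.26·0
h(Trainee) = 0.24·h(Senior) + 0.23·1 + 0.2·h(Trainee) + 0.33·0
Solving: h(Senior) = 0.4004, h(Trainee) = 0.4076.
Starting from Trainee, the probability is 0.4076.

0.4076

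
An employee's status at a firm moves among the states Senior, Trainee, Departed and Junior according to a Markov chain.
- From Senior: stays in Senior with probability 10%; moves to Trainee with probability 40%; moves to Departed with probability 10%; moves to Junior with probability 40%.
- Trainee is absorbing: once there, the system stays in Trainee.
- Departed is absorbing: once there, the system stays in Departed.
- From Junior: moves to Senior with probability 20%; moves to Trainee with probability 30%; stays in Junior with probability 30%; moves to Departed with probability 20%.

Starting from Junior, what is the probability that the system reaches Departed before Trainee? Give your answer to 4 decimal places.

Let h(s) be the probability of absorption at Departed starting from transient state s. Then h(Departed) = 1 and h(Trainee) = 0. By first-step analysis:
h(Senior) = 0.1·h(Senior) + 0.4·0 + 0.1·1 + 0.4·h(Junior)
h(Junior) = 0.2·h(Senior) + 0.3·0 + 0.2·1 + 0.3·h(Junior)
Solving: h(Senior) = 0.2727, h(Junior) = 0.3636.
Starting from Junior, the probability is 0.3636.

0.3636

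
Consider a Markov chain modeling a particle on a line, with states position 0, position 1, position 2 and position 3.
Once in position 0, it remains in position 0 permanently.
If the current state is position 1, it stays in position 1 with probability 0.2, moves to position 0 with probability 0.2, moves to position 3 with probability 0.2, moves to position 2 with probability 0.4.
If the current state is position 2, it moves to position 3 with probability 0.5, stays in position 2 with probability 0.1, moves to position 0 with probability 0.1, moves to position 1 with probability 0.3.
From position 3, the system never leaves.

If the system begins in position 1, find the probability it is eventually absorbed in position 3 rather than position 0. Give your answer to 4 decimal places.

0.6333

Let h(s) be the probability of absorption at position 3 starting from transient state s. Then h(position 3) = 1 and h(position 0) = 0. By first-step analysis:
h(position 1) = 0.2·0 + 0.2·h(position 1) + 0.4·h(position 2) + 0.2·1
h(position 2) = 0.1·0 + 0.3·h(position 1) + 0.1·h(position 2) + 0.5·1
Solving: h(position 1) = 0.6333, h(position 2) = 0.7667.
Starting from position 1, the probability is 0.6333.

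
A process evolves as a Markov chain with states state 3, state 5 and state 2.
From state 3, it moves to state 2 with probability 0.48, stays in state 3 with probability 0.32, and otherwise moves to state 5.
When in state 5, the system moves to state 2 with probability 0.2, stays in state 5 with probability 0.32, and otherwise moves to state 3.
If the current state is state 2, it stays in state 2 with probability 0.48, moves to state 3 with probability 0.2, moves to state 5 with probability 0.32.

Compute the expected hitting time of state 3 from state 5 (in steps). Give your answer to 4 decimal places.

Let t(s) be the expected number of steps to first reach state 3 from state s, with t(state 3) = 0. Conditioning on the first step:
t(state 5) = 1 + 0.32·t(state 5) + 0.2·t(state 2)
t(state 2) = 1 + 0.32·t(state 5) + 0.48·t(state 2)
Solving: t(state 5) = 2.4862, t(state 2) = 3.4530.
Expected steps from state 5 to state 3: 2.4862.

2.4862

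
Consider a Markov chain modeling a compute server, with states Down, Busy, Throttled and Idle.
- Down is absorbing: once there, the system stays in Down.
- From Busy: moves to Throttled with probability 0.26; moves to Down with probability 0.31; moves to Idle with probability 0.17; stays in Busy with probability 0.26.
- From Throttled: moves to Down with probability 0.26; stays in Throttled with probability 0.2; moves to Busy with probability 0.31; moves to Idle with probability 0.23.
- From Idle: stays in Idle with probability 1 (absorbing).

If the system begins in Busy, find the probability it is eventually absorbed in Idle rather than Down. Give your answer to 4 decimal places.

0.3829

Let h(s) be the probability of absorption at Idle starting from transient state s. Then h(Idle) = 1 and h(Down) = 0. By first-step analysis:
h(Busy) = 0.31·0 + 0.26·h(Busy) + 0.26·h(Throttled) + 0.17·1
h(Throttled) = 0.26·0 + 0.31·h(Busy) + 0.2·h(Throttled) + 0.23·1
Solving: h(Busy) = 0.3829, h(Throttled) = 0.4359.
Starting from Busy, the probability is 0.3829.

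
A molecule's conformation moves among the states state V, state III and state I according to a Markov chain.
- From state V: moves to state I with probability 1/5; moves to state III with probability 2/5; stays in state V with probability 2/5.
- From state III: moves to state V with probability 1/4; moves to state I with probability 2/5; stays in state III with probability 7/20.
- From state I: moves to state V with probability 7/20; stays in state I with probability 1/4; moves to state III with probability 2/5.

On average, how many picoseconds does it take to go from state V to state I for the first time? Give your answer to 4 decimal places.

3.6207

Let t(s) be the expected number of picoseconds to first reach state I from state s, with t(state I) = 0. Conditioning on the first picosecond:
t(state V) = 1 + 0.4·t(state V) + 0.4·t(state III)
t(state III) = 1 + 0.25·t(state V) + 0.35·t(state III)
Solving: t(state V) = 3.6207, t(state III) = 2.9310.
Expected picoseconds from state V to state I: 3.6207.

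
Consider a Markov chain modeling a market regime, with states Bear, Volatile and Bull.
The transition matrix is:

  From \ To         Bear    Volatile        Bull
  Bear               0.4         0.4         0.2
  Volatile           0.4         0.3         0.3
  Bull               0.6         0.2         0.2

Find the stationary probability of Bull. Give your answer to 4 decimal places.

Let the stationary distribution be π with π = πP and π_1 + π_2 + π_3 = 1.
π_1 = 0.4·π_1 + 0.4·π_2 + 0.6·π_3
π_2 = 0.4·π_1 + 0.3·π_2 + 0.2·π_3
Solving with the normalization constraint gives π = (0.4464, 0.3214, 0.2321).
So the stationary probability of Bull is 0.2321.

0.2321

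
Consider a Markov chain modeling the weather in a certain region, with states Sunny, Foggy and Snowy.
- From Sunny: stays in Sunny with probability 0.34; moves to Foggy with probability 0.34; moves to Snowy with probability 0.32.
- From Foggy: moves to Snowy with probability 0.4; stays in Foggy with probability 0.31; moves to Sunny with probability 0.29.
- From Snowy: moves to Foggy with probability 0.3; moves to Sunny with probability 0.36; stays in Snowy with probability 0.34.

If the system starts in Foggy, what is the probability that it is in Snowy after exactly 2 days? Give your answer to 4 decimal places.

0.3528

Sum over the intermediate state after 1 day:
P = P(Foggy→Sunny)·P(Sunny→Snowy) + P(Foggy→Foggy)·P(Foggy→Snowy) + P(Foggy→Snowy)·P(Snowy→Snowy)
  = 0.29×0.32 + 0.31×0.4 + 0.4×0.34
  = 0.0928 + 0.1240 + 0.1360 = 0.3528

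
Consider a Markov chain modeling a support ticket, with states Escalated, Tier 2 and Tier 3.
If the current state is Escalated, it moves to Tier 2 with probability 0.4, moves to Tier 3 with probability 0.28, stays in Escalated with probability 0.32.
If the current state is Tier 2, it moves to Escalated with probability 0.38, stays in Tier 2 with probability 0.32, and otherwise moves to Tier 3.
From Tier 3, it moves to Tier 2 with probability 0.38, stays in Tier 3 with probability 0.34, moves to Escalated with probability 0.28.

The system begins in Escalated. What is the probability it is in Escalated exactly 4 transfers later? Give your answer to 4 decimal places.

Propagate the distribution vector 4 transfers from Escalated.
After 0 transfers: (1.0000, 0.0000, 0.0000)
After 1 transfer: (0.3200, 0.4000, 0.2800)
After 2 transfers: (0.3328, 0.3624, 0.3048)
After 3 transfers: (0.3296, 0.3649, 0.3055)
After 4 transfers: (0.3297, 0.3647, 0.3056)
P(in Escalated after 4 transfers) = 0.3297

0.3297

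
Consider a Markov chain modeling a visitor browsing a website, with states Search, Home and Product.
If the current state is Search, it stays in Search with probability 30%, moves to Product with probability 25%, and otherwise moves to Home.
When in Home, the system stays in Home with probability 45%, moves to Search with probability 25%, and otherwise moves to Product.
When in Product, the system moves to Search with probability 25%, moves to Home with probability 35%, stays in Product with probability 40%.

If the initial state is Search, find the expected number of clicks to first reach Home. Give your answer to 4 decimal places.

2.3776

Let t(s) be the expected number of clicks to first reach Home from state s, with t(Home) = 0. Conditioning on the first click:
t(Search) = 1 + 0.3·t(Search) + 0.25·t(Product)
t(Product) = 1 + 0.25·t(Search) + 0.4·t(Product)
Solving: t(Search) = 2.3776, t(Product) = 2.6573.
Expected clicks from Search to Home: 2.3776.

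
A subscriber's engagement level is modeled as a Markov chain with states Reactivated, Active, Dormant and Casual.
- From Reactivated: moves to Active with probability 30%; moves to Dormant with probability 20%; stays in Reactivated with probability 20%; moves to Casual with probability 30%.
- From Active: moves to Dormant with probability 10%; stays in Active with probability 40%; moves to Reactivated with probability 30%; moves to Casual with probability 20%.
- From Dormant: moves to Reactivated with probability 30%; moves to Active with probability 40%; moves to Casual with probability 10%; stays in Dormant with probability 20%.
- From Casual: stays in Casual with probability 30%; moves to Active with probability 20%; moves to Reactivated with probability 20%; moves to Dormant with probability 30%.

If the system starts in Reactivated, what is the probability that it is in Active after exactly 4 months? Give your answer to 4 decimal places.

0.3292

Propagate the distribution vector 4 months from Reactivated.
After 0 months: (1.0000, 0.0000, 0.0000, 0.0000)
After 1 month: (0.2000, 0.3000, 0.2000, 0.3000)
After 2 months: (0.2500, 0.3200, 0.2000, 0.2300)
After 3 months: (0.2520, 0.3290, 0.1910, 0.2280)
After 4 months: (0.2520, 0.3292, 0.1899, 0.2289)
P(in Active after 4 months) = 0.3292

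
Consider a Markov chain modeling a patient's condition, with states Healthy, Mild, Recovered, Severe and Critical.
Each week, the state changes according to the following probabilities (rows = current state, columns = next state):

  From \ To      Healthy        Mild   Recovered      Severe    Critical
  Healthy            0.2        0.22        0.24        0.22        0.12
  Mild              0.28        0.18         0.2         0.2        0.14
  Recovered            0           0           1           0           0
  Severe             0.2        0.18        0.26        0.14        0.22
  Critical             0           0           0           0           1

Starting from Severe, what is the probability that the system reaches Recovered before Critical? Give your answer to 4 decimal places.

Let h(s) be the probability of absorption at Recovered starting from transient state s. Then h(Recovered) = 1 and h(Critical) = 0. By first-step analysis:
h(Healthy) = 0.2·h(Healthy) + 0.22·h(Mild) + 0.24·1 + 0.22·h(Severe) + 0.12·0
h(Mild) = 0.28·h(Healthy) + 0.18·h(Mild) + 0.2·1 + 0.2·h(Severe) + 0.14·0
h(Severe) = 0.2·h(Healthy) + 0.18·h(Mild) + 0.26·1 + 0.14·h(Severe) + 0.22·0
Solving: h(Healthy) = 0.6208, h(Mild) = 0.5952, h(Severe) = 0.5713.
Starting from Severe, the probability is 0.5713.

0.5713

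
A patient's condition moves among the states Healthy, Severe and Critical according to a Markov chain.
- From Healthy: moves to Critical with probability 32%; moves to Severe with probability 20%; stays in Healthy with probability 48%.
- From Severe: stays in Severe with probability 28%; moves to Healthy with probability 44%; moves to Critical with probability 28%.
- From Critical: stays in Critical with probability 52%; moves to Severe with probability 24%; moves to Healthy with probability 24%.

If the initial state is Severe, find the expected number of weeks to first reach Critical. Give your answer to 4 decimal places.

3.3520

Let t(s) be the expected number of weeks to first reach Critical from state s, with t(Critical) = 0. Conditioning on the first week:
t(Healthy) = 1 + 0.48·t(Healthy) + 0.2·t(Severe)
t(Severe) = 1 + 0.44·t(Healthy) + 0.28·t(Severe)
Solving: t(Healthy) = 3.2123, t(Severe) = 3.3520.
Expected weeks from Severe to Critical: 3.3520.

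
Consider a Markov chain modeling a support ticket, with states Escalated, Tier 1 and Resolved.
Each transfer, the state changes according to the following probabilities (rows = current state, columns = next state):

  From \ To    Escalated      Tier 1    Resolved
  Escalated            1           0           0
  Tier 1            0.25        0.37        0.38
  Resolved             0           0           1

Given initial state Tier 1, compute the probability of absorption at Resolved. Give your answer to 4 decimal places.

0.6032

Let h(s) be the probability of absorption at Resolved starting from transient state s. Then h(Resolved) = 1 and h(Escalated) = 0. By first-step analysis:
h(Tier 1) = 0.25·0 + 0.37·h(Tier 1) + 0.38·1
Solving: h(Tier 1) = 0.6032.
Starting from Tier 1, the probability is 0.6032.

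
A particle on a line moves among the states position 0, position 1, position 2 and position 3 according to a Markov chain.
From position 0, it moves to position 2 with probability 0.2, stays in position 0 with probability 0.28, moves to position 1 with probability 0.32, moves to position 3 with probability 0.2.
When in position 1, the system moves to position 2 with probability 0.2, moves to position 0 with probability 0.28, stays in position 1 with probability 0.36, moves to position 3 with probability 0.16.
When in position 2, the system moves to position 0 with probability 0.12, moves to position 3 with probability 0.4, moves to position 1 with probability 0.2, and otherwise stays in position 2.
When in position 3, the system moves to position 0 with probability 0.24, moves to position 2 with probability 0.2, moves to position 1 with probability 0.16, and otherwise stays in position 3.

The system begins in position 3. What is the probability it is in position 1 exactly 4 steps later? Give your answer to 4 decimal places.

0.2566

Propagate the distribution vector 4 steps from position 3.
After 0 steps: (0.0000, 0.0000, 0.0000, 1.0000)
After 1 step: (0.2400, 0.1600, 0.2000, 0.4000)
After 2 steps: (0.2320, 0.2384, 0.2160, 0.3136)
After 3 steps: (0.2329, 0.2534, 0.2173, 0.2964)
After 4 steps: (0.2334, 0.2566, 0.2174, 0.2926)
P(in position 1 after 4 steps) = 0.2566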